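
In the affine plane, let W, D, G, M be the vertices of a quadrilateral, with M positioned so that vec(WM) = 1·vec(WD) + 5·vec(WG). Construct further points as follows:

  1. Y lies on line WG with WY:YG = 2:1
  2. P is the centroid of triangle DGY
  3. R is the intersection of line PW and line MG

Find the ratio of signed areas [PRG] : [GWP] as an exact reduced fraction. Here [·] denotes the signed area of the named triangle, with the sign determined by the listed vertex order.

[PRG]:[GWP] = -16/7

Choose coordinates W = (0, 0), D = (1, 0), G = (0, 1), M = (1, 5).
1. Y lies on line WG with WY:YG = 2:1 ⇒ Y = (0, 2/3)
2. P is the centroid of triangle DGY ⇒ P = (1/3, 5/9)
3. R is the intersection of line PW and line MG ⇒ R = (-3/7, -5/7)
2·[PRG] = -16/21, 2·[GWP] = 1/3
[PRG]:[GWP] = -16/21:1/3 = -16/7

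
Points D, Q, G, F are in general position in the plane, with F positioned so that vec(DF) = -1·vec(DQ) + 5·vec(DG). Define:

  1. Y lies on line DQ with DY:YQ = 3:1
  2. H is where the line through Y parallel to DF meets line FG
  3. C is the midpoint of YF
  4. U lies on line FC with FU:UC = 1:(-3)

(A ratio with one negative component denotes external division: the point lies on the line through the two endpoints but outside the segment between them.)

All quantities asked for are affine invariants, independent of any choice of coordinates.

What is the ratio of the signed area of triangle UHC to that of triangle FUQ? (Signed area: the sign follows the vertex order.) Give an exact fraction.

Choose coordinates D = (0, 0), Q = (1, 0), G = (0, 1), F = (-1, 5).
1. Y lies on line DQ with DY:YQ = 3:1 ⇒ Y = (3/4, 0)
2. H is where the line through Y parallel to DF meets line FG ⇒ H = (11/4, -10)
3. C is the midpoint of YF ⇒ C = (-1/8, 5/2)
4. U lies on line FC with FU:UC = 1:(-3) ⇒ U = (-23/16, 25/4)
2·[UHC] = 45/8, 2·[FUQ] = -5/16
[UHC]:[FUQ] = 45/8:-5/16 = -18

[UHC]:[FUQ] = -18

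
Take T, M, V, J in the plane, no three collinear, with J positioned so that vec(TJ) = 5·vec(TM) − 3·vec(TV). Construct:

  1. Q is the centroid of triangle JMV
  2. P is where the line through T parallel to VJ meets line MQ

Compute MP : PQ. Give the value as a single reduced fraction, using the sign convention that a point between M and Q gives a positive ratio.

Assign T = (0, 0), M = (1, 0), V = (0, 1), J = (5, -3) — the answer is frame-independent, so this choice is without loss of generality.
1. Q is the centroid of triangle JMV ⇒ Q = (2, -2/3)
2. P is where the line through T parallel to VJ meets line MQ ⇒ P = (-5, 4)
P = M + t·(Q−M) with t = -6, so MP:PQ = t:(1−t) = -6:7

MP:PQ = -6/7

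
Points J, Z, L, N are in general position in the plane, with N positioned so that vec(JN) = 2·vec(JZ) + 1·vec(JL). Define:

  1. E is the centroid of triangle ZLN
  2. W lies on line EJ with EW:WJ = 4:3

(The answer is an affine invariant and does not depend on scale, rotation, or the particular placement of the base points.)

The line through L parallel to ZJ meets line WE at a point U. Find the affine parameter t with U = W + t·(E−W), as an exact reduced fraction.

t = 15/8

Set J = (0, 0), Z = (1, 0), L = (0, 1), N = (2, 1); any affine frame gives the same invariant.
1. E is the centroid of triangle ZLN ⇒ E = (1, 2/3)
2. W lies on line EJ with EW:WJ = 4:3 ⇒ W = (3/7, 2/7)
through L parallel to ZJ: direction (-1, 0); meets WE at U = (3/2, 1)
U = W + t·(E−W) with t = 15/8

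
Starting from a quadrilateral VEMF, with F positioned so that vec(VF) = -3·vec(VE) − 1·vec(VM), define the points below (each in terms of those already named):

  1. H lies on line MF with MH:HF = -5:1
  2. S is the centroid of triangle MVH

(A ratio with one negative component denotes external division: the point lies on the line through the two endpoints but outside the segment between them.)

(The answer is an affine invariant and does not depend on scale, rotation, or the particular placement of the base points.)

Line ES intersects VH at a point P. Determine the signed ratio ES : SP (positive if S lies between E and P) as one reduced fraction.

Set V = (0, 0), E = (1, 0), M = (0, 1), F = (-3, -1); any affine frame gives the same invariant.
1. H lies on line MF with MH:HF = -5:1 ⇒ H = (-15/4, -3/2)
2. S is the centroid of triangle MVH ⇒ S = (-5/4, -1/6)
line ES meets VH at P = (-5/22, -1/11)
S = E + t·(P−E) with t = 11/6, so ES:SP = 11/6:-5/6

ES:SP = -11/5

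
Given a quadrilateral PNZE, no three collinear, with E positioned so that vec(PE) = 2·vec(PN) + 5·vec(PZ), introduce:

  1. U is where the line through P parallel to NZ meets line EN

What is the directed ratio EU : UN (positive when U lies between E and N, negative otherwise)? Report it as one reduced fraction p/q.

Choose coordinates P = (0, 0), N = (1, 0), Z = (0, 1), E = (2, 5).
1. U is where the line through P parallel to NZ meets line EN ⇒ U = (5/6, -5/6)
U = E + t·(N−E) with t = 7/6, so EU:UN = t:(1−t) = 7/6:-1/6

EU:UN = -7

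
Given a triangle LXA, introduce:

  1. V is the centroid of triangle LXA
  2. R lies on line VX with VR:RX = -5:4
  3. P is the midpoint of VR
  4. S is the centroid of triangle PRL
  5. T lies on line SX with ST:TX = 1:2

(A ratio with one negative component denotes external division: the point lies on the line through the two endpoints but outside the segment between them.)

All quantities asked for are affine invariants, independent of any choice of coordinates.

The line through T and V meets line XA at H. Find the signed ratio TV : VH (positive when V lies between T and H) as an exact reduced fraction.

Work in coordinates with L = (0, 0), X = (1, 0), A = (0, 1).
1. V is the centroid of triangle LXA ⇒ V = (1/3, 1/3)
2. R lies on line VX with VR:RX = -5:4 ⇒ R = (11/3, -4/3)
3. P is the midpoint of VR ⇒ P = (2, -1/2)
4. S is the centroid of triangle PRL ⇒ S = (17/9, -11/18)
5. T lies on line SX with ST:TX = 1:2 ⇒ T = (43/27, -11/27)
line TV meets XA at H = (8/7, -1/7)
V = T + t·(H−T) with t = 14/5, so TV:VH = 14/5:-9/5

TV:VH = -14/9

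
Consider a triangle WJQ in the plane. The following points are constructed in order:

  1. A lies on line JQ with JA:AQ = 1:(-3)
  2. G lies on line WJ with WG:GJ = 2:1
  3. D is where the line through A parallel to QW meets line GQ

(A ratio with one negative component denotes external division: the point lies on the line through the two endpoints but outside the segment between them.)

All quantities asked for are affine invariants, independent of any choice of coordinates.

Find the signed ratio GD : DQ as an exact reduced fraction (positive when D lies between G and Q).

Choose coordinates W = (0, 0), J = (1, 0), Q = (0, 1).
1. A lies on line JQ with JA:AQ = 1:(-3) ⇒ A = (3/2, -1/2)
2. G lies on line WJ with WG:GJ = 2:1 ⇒ G = (2/3, 0)
3. D is where the line through A parallel to QW meets line GQ ⇒ D = (3/2, -5/4)
D = G + t·(Q−G) with t = -5/4, so GD:DQ = t:(1−t) = -5/4:9/4

GD:DQ = -5/9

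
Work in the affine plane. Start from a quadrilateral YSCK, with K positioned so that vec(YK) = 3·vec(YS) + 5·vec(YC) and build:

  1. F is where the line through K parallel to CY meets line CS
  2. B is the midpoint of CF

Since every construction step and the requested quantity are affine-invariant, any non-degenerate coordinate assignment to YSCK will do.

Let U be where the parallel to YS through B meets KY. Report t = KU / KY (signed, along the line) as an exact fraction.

Set Y = (0, 0), S = (1, 0), C = (0, 1), K = (3, 5); any affine frame gives the same invariant.
1. F is where the line through K parallel to CY meets line CS ⇒ F = (3, -2)
2. B is the midpoint of CF ⇒ B = (3/2, -1/2)
through B parallel to YS: direction (1, 0); meets KY at U = (-3/10, -1/2)
U = K + t·(Y−K) with t = 11/10

t = 11/10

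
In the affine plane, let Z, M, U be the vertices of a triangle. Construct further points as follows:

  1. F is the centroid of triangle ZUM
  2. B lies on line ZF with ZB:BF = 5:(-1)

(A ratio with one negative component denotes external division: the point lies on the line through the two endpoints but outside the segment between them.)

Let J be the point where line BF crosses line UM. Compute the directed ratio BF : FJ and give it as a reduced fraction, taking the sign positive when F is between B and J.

Choose coordinates Z = (0, 0), M = (1, 0), U = (0, 1).
1. F is the centroid of triangle ZUM ⇒ F = (1/3, 1/3)
2. B lies on line ZF with ZB:BF = 5:(-1) ⇒ B = (5/12, 5/12)
line BF meets UM at J = (1/2, 1/2)
F = B + t·(J−B) with t = -1, so BF:FJ = -1:2

BF:FJ = -1/2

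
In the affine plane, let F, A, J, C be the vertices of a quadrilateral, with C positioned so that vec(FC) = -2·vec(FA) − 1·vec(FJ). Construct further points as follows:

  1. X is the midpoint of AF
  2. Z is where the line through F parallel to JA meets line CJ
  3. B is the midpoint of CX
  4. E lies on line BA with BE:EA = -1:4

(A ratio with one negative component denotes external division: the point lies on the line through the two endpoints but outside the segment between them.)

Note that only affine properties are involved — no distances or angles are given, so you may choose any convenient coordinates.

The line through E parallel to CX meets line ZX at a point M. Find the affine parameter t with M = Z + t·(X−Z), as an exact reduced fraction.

t = 25/27

Choose coordinates F = (0, 0), A = (1, 0), J = (0, 1), C = (-2, -1).
1. X is the midpoint of AF ⇒ X = (1/2, 0)
2. Z is where the line through F parallel to JA meets line CJ ⇒ Z = (-1/2, 1/2)
3. B is the midpoint of CX ⇒ B = (-3/4, -1/2)
4. E lies on line BA with BE:EA = -1:4 ⇒ E = (-4/3, -2/3)
through E parallel to CX: direction (5/2, 1); meets ZX at M = (23/54, 1/27)
M = Z + t·(X−Z) with t = 25/27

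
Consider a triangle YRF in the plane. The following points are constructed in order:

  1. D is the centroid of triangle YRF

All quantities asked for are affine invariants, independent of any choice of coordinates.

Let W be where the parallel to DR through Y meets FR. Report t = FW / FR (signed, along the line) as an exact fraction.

t = 2

Assign Y = (0, 0), R = (1, 0), F = (0, 1) — the answer is frame-independent, so this choice is without loss of generality.
1. D is the centroid of triangle YRF ⇒ D = (1/3, 1/3)
through Y parallel to DR: direction (2/3, -1/3); meets FR at W = (2, -1)
W = F + t·(R−F) with t = 2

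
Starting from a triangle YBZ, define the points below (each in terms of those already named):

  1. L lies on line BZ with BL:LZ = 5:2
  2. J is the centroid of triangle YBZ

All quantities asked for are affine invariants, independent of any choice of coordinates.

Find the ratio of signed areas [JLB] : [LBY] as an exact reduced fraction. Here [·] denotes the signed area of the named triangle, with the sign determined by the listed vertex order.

Set Y = (0, 0), B = (1, 0), Z = (0, 1); any affine frame gives the same invariant.
1. L lies on line BZ with BL:LZ = 5:2 ⇒ L = (2/7, 5/7)
2. J is the centroid of triangle YBZ ⇒ J = (1/3, 1/3)
2·[JLB] = -5/21, 2·[LBY] = -5/7
[JLB]:[LBY] = -5/21:-5/7 = 1/3

[JLB]:[LBY] = 1/3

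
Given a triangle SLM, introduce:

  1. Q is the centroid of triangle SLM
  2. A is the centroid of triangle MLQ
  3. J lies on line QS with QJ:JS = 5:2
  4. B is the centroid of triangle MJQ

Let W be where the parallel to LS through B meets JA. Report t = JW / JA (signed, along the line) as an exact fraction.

Choose coordinates S = (0, 0), L = (1, 0), M = (0, 1).
1. Q is the centroid of triangle SLM ⇒ Q = (1/3, 1/3)
2. A is the centroid of triangle MLQ ⇒ A = (4/9, 4/9)
3. J lies on line QS with QJ:JS = 5:2 ⇒ J = (2/21, 2/21)
4. B is the centroid of triangle MJQ ⇒ B = (1/7, 10/21)
through B parallel to LS: direction (-1, 0); meets JA at W = (10/21, 10/21)
W = J + t·(A−J) with t = 12/11

t = 12/11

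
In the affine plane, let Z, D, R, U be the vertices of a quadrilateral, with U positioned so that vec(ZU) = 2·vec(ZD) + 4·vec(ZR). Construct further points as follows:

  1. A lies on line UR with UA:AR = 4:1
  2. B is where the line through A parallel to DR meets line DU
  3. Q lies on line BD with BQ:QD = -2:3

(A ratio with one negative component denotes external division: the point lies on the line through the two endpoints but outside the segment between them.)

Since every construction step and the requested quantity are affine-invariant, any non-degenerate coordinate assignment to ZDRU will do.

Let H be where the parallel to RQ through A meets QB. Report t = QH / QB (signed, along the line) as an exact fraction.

Work in coordinates with Z = (0, 0), D = (1, 0), R = (0, 1), U = (2, 4).
1. A lies on line UR with UA:AR = 4:1 ⇒ A = (2/5, 8/5)
2. B is where the line through A parallel to DR meets line DU ⇒ B = (6/5, 4/5)
3. Q lies on line BD with BQ:QD = -2:3 ⇒ Q = (8/5, 12/5)
through A parallel to RQ: direction (8/5, 7/5); meets QB at H = (42/25, 68/25)
H = Q + t·(B−Q) with t = -1/5

t = -1/5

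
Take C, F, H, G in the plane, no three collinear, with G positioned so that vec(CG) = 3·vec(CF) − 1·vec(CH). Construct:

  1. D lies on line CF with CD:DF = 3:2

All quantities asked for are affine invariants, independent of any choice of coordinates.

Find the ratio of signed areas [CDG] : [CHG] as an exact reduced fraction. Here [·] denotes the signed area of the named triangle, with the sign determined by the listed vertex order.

[CDG]:[CHG] = 1/5

Choose coordinates C = (0, 0), F = (1, 0), H = (0, 1), G = (3, -1).
1. D lies on line CF with CD:DF = 3:2 ⇒ D = (3/5, 0)
2·[CDG] = -3/5, 2·[CHG] = -3
[CDG]:[CHG] = -3/5:-3 = 1/5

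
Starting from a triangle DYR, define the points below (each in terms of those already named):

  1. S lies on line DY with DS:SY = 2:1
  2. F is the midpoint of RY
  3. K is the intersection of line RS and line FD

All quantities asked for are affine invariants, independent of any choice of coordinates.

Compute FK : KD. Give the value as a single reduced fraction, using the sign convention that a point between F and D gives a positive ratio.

FK:KD = 1/4

Choose coordinates D = (0, 0), Y = (1, 0), R = (0, 1).
1. S lies on line DY with DS:SY = 2:1 ⇒ S = (2/3, 0)
2. F is the midpoint of RY ⇒ F = (1/2, 1/2)
3. K is the intersection of line RS and line FD ⇒ K = (2/5, 2/5)
K = F + t·(D−F) with t = 1/5, so FK:KD = t:(1−t) = 1/5:4/5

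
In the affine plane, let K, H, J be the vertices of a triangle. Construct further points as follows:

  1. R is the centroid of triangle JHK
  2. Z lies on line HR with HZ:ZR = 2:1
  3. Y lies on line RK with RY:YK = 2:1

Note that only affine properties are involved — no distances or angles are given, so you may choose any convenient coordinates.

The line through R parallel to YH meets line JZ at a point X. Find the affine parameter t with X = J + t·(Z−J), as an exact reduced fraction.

Assign K = (0, 0), H = (1, 0), J = (0, 1) — the answer is frame-independent, so this choice is without loss of generality.
1. R is the centroid of triangle JHK ⇒ R = (1/3, 1/3)
2. Z lies on line HR with HZ:ZR = 2:1 ⇒ Z = (5/9, 2/9)
3. Y lies on line RK with RY:YK = 2:1 ⇒ Y = (1/9, 1/9)
through R parallel to YH: direction (8/9, -1/9); meets JZ at X = (25/51, 16/51)
X = J + t·(Z−J) with t = 15/17

t = 15/17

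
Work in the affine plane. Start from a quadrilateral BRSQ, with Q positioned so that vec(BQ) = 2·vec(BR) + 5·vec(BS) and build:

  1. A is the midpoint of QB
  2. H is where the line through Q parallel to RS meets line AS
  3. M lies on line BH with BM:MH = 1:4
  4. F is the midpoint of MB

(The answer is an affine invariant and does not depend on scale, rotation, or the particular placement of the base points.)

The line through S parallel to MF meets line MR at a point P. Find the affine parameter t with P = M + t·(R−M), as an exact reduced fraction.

Work in coordinates with B = (0, 0), R = (1, 0), S = (0, 1), Q = (2, 5).
1. A is the midpoint of QB ⇒ A = (1, 5/2)
2. H is where the line through Q parallel to RS meets line AS ⇒ H = (12/5, 23/5)
3. M lies on line BH with BM:MH = 1:4 ⇒ M = (12/25, 23/25)
4. F is the midpoint of MB ⇒ F = (6/25, 23/50)
through S parallel to MF: direction (-6/25, -23/50); meets MR at P = (24/115, 7/5)
P = M + t·(R−M) with t = -12/23

t = -12/23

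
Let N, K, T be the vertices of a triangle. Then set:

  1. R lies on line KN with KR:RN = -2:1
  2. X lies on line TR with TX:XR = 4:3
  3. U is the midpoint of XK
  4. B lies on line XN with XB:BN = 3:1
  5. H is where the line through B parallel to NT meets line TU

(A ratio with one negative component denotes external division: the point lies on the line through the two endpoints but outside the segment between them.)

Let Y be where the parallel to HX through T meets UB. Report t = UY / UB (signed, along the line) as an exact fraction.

Set N = (0, 0), K = (1, 0), T = (0, 1); any affine frame gives the same invariant.
1. R lies on line KN with KR:RN = -2:1 ⇒ R = (-1, 0)
2. X lies on line TR with TX:XR = 4:3 ⇒ X = (-4/7, 3/7)
3. U is the midpoint of XK ⇒ U = (3/14, 3/14)
4. B lies on line XN with XB:BN = 3:1 ⇒ B = (-1/7, 3/28)
5. H is where the line through B parallel to NT meets line TU ⇒ H = (-1/7, 32/21)
through T parallel to HX: direction (-3/7, -23/21); meets UB at Y = (-153/406, 15/406)
Y = U + t·(B−U) with t = 48/29

t = 48/29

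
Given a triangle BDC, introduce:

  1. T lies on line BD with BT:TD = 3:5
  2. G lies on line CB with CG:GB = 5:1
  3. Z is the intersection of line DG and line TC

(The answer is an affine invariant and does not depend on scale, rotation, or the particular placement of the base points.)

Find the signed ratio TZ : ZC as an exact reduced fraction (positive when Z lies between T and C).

Work in coordinates with B = (0, 0), D = (1, 0), C = (0, 1).
1. T lies on line BD with BT:TD = 3:5 ⇒ T = (3/8, 0)
2. G lies on line CB with CG:GB = 5:1 ⇒ G = (0, 1/6)
3. Z is the intersection of line DG and line TC ⇒ Z = (1/3, 1/9)
Z = T + t·(C−T) with t = 1/9, so TZ:ZC = t:(1−t) = 1/9:8/9

TZ:ZC = 1/8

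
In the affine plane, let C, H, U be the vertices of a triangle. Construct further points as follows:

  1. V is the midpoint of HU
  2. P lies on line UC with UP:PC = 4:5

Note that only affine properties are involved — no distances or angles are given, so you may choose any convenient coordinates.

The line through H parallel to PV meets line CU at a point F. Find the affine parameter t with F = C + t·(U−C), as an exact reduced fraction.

t = 1/9

Set C = (0, 0), H = (1, 0), U = (0, 1); any affine frame gives the same invariant.
1. V is the midpoint of HU ⇒ V = (1/2, 1/2)
2. P lies on line UC with UP:PC = 4:5 ⇒ P = (0, 5/9)
through H parallel to PV: direction (1/2, -1/18); meets CU at F = (0, 1/9)
F = C + t·(U−C) with t = 1/9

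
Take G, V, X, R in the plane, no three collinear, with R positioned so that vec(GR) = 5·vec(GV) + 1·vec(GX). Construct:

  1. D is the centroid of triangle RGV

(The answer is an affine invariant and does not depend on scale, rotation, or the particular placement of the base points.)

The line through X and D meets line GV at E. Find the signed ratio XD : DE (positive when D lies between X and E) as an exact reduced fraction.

Work in coordinates with G = (0, 0), V = (1, 0), X = (0, 1), R = (5, 1).
1. D is the centroid of triangle RGV ⇒ D = (2, 1/3)
line XD meets GV at E = (3, 0)
D = X + t·(E−X) with t = 2/3, so XD:DE = 2/3:1/3

XD:DE = 2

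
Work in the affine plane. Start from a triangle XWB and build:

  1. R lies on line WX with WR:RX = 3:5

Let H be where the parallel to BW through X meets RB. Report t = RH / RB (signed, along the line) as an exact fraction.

t = -5/3

Work in coordinates with X = (0, 0), W = (1, 0), B = (0, 1).
1. R lies on line WX with WR:RX = 3:5 ⇒ R = (5/8, 0)
through X parallel to BW: direction (1, -1); meets RB at H = (5/3, -5/3)
H = R + t·(B−R) with t = -5/3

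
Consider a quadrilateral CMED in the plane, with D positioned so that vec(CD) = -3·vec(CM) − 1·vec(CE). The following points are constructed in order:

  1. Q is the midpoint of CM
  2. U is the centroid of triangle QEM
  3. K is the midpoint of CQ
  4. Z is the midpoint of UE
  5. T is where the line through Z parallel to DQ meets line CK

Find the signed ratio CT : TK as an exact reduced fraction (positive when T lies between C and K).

CT:TK = -25/28

Choose coordinates C = (0, 0), M = (1, 0), E = (0, 1), D = (-3, -1).
1. Q is the midpoint of CM ⇒ Q = (1/2, 0)
2. U is the centroid of triangle QEM ⇒ U = (1/2, 1/3)
3. K is the midpoint of CQ ⇒ K = (1/4, 0)
4. Z is the midpoint of UE ⇒ Z = (1/4, 2/3)
5. T is where the line through Z parallel to DQ meets line CK ⇒ T = (-25/12, 0)
T = C + t·(K−C) with t = -25/3, so CT:TK = t:(1−t) = -25/3:28/3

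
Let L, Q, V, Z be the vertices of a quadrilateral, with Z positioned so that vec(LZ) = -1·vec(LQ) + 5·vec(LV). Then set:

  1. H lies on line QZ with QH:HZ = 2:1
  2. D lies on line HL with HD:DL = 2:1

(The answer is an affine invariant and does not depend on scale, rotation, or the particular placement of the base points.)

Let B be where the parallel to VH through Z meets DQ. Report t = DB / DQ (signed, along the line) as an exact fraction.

t = -7/20

Choose coordinates L = (0, 0), Q = (1, 0), V = (0, 1), Z = (-1, 5).
1. H lies on line QZ with QH:HZ = 2:1 ⇒ H = (-1/3, 10/3)
2. D lies on line HL with HD:DL = 2:1 ⇒ D = (-1/9, 10/9)
through Z parallel to VH: direction (-1/3, 7/3); meets DQ at B = (-1/2, 3/2)
B = D + t·(Q−D) with t = -7/20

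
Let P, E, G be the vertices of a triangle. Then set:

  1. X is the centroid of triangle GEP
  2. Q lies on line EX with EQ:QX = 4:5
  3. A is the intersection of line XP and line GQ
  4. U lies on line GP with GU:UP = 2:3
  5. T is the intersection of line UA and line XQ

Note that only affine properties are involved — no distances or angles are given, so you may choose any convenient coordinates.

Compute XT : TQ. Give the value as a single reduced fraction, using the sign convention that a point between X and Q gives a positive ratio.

XT:TQ = -27/38

Choose coordinates P = (0, 0), E = (1, 0), G = (0, 1).
1. X is the centroid of triangle GEP ⇒ X = (1/3, 1/3)
2. Q lies on line EX with EQ:QX = 4:5 ⇒ Q = (19/27, 4/27)
3. A is the intersection of line XP and line GQ ⇒ A = (19/42, 19/42)
4. U lies on line GP with GU:UP = 2:3 ⇒ U = (0, 3/5)
5. T is the intersection of line UA and line XQ ⇒ T = (-19/33, 26/33)
T = X + t·(Q−X) with t = -27/11, so XT:TQ = t:(1−t) = -27/11:38/11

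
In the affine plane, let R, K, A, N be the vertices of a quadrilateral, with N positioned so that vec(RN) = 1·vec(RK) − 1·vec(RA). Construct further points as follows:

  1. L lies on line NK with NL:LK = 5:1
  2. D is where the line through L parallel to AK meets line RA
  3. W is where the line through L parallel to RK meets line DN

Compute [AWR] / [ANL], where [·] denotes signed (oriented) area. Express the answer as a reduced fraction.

[AWR]:[ANL] = -36/55

Choose coordinates R = (0, 0), K = (1, 0), A = (0, 1), N = (1, -1).
1. L lies on line NK with NL:LK = 5:1 ⇒ L = (1, -1/6)
2. D is where the line through L parallel to AK meets line RA ⇒ D = (0, 5/6)
3. W is where the line through L parallel to RK meets line DN ⇒ W = (6/11, -1/6)
2·[AWR] = -6/11, 2·[ANL] = 5/6
[AWR]:[ANL] = -6/11:5/6 = -36/55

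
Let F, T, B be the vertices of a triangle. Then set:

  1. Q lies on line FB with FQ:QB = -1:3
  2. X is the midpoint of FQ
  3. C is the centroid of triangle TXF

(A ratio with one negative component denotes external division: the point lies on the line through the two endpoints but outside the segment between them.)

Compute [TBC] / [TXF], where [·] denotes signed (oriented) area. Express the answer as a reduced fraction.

Work in coordinates with F = (0, 0), T = (1, 0), B = (0, 1).
1. Q lies on line FB with FQ:QB = -1:3 ⇒ Q = (0, -1/2)
2. X is the midpoint of FQ ⇒ X = (0, -1/4)
3. C is the centroid of triangle TXF ⇒ C = (1/3, -1/12)
2·[TBC] = 3/4, 2·[TXF] = -1/4
[TBC]:[TXF] = 3/4:-1/4 = -3

[TBC]:[TXF] = -3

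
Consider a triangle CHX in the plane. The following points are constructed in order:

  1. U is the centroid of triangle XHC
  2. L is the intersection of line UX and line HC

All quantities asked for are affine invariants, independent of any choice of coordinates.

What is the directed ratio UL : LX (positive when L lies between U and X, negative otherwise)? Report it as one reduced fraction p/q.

UL:LX = -1/3

Set C = (0, 0), H = (1, 0), X = (0, 1); any affine frame gives the same invariant.
1. U is the centroid of triangle XHC ⇒ U = (1/3, 1/3)
2. L is the intersection of line UX and line HC ⇒ L = (1/2, 0)
L = U + t·(X−U) with t = -1/2, so UL:LX = t:(1−t) = -1/2:3/2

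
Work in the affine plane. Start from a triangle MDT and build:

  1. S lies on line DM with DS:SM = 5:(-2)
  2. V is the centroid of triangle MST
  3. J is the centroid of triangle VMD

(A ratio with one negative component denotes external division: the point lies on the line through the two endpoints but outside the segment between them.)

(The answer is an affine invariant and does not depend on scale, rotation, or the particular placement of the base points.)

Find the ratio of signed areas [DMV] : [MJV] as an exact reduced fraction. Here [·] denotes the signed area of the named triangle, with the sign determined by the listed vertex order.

Set M = (0, 0), D = (1, 0), T = (0, 1); any affine frame gives the same invariant.
1. S lies on line DM with DS:SM = 5:(-2) ⇒ S = (-2/3, 0)
2. V is the centroid of triangle MST ⇒ V = (-2/9, 1/3)
3. J is the centroid of triangle VMD ⇒ J = (7/27, 1/9)
2·[DMV] = -1/3, 2·[MJV] = 1/9
[DMV]:[MJV] = -1/3:1/9 = -3

[DMV]:[MJV] = -3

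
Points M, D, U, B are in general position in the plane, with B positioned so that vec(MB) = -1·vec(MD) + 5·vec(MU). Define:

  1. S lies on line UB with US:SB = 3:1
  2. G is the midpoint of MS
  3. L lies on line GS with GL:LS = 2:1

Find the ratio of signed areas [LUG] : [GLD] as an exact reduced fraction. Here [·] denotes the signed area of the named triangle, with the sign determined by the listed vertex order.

[LUG]:[GLD] = 3/16

Set M = (0, 0), D = (1, 0), U = (0, 1), B = (-1, 5); any affine frame gives the same invariant.
1. S lies on line UB with US:SB = 3:1 ⇒ S = (-3/4, 4)
2. G is the midpoint of MS ⇒ G = (-3/8, 2)
3. L lies on line GS with GL:LS = 2:1 ⇒ L = (-5/8, 10/3)
2·[LUG] = -1/4, 2·[GLD] = -4/3
[LUG]:[GLD] = -1/4:-4/3 = 3/16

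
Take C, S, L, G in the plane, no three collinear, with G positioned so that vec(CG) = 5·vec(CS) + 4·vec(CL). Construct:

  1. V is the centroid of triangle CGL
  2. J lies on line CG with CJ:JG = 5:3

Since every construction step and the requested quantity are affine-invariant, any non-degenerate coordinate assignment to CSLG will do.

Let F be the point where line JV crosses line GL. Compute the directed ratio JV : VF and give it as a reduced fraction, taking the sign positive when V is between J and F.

JV:VF = 1/8

Set C = (0, 0), S = (1, 0), L = (0, 1), G = (5, 4); any affine frame gives the same invariant.
1. V is the centroid of triangle CGL ⇒ V = (5/3, 5/3)
2. J lies on line CG with CJ:JG = 5:3 ⇒ J = (25/8, 5/2)
line JV meets GL at F = (-10, -5)
V = J + t·(F−J) with t = 1/9, so JV:VF = 1/9:8/9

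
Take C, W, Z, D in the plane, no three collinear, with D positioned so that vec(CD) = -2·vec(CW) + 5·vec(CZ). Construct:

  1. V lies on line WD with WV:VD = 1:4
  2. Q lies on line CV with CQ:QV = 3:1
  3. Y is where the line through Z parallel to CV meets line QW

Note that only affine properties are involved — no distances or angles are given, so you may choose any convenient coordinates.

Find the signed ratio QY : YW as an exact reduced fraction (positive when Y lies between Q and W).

QY:YW = -2/7

Choose coordinates C = (0, 0), W = (1, 0), Z = (0, 1), D = (-2, 5).
1. V lies on line WD with WV:VD = 1:4 ⇒ V = (2/5, 1)
2. Q lies on line CV with CQ:QV = 3:1 ⇒ Q = (3/10, 3/4)
3. Y is where the line through Z parallel to CV meets line QW ⇒ Y = (1/50, 21/20)
Y = Q + t·(W−Q) with t = -2/5, so QY:YW = t:(1−t) = -2/5:7/5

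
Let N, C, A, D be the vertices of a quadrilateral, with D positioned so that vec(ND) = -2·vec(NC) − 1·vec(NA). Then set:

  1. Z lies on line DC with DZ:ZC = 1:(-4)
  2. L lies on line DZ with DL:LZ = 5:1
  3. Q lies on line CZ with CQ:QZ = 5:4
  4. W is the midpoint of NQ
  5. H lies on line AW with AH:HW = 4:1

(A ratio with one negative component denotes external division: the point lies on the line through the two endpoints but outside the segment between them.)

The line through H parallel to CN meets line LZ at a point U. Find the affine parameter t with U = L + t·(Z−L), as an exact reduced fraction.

t = -319/15

Choose coordinates N = (0, 0), C = (1, 0), A = (0, 1), D = (-2, -1).
1. Z lies on line DC with DZ:ZC = 1:(-4) ⇒ Z = (-3, -4/3)
2. L lies on line DZ with DL:LZ = 5:1 ⇒ L = (-17/6, -23/18)
3. Q lies on line CZ with CQ:QZ = 5:4 ⇒ Q = (-11/9, -20/27)
4. W is the midpoint of NQ ⇒ W = (-11/18, -10/27)
5. H lies on line AW with AH:HW = 4:1 ⇒ H = (-22/45, -13/135)
through H parallel to CN: direction (-1, 0); meets LZ at U = (32/45, -13/135)
U = L + t·(Z−L) with t = -319/15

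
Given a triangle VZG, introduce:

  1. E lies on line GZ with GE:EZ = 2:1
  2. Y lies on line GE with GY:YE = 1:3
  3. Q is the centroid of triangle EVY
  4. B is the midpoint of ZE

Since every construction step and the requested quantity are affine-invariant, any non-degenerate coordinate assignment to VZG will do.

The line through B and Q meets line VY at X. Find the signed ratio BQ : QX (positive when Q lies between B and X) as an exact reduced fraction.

Set V = (0, 0), Z = (1, 0), G = (0, 1); any affine frame gives the same invariant.
1. E lies on line GZ with GE:EZ = 2:1 ⇒ E = (2/3, 1/3)
2. Y lies on line GE with GY:YE = 1:3 ⇒ Y = (1/6, 5/6)
3. Q is the centroid of triangle EVY ⇒ Q = (5/18, 7/18)
4. B is the midpoint of ZE ⇒ B = (5/6, 1/6)
line BQ meets VY at X = (5/54, 25/54)
Q = B + t·(X−B) with t = 3/4, so BQ:QX = 3/4:1/4

BQ:QX = 3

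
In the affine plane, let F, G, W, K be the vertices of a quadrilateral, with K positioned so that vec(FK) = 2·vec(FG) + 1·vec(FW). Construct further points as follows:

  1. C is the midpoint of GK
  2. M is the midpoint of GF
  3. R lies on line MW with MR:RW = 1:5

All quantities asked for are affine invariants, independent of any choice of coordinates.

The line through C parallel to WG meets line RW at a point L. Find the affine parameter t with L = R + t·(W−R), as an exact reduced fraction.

Set F = (0, 0), G = (1, 0), W = (0, 1), K = (2, 1); any affine frame gives the same invariant.
1. C is the midpoint of GK ⇒ C = (3/2, 1/2)
2. M is the midpoint of GF ⇒ M = (1/2, 0)
3. R lies on line MW with MR:RW = 1:5 ⇒ R = (5/12, 1/6)
through C parallel to WG: direction (1, -1); meets RW at L = (-1, 3)
L = R + t·(W−R) with t = 17/5

t = 17/5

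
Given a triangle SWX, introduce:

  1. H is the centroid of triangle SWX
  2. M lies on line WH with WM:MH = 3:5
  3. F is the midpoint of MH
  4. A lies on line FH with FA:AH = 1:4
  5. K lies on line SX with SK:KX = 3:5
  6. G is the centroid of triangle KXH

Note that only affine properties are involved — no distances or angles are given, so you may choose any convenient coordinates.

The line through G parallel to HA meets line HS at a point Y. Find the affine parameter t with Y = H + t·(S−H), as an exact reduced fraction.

t = -1/4

Set S = (0, 0), W = (1, 0), X = (0, 1); any affine frame gives the same invariant.
1. H is the centroid of triangle SWX ⇒ H = (1/3, 1/3)
2. M lies on line WH with WM:MH = 3:5 ⇒ M = (3/4, 1/8)
3. F is the midpoint of MH ⇒ F = (13/24, 11/48)
4. A lies on line FH with FA:AH = 1:4 ⇒ A = (1/2, 1/4)
5. K lies on line SX with SK:KX = 3:5 ⇒ K = (0, 3/8)
6. G is the centroid of triangle KXH ⇒ G = (1/9, 41/72)
through G parallel to HA: direction (1/6, -1/12); meets HS at Y = (5/12, 5/12)
Y = H + t·(S−H) with t = -1/4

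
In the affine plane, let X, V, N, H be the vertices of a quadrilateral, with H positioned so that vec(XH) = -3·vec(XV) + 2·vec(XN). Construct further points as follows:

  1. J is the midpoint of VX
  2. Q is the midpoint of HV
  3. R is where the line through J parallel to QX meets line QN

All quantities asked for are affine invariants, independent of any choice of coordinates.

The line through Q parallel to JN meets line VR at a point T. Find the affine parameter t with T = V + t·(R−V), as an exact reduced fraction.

Choose coordinates X = (0, 0), V = (1, 0), N = (0, 1), H = (-3, 2).
1. J is the midpoint of VX ⇒ J = (1/2, 0)
2. Q is the midpoint of HV ⇒ Q = (-1, 1)
3. R is where the line through J parallel to QX meets line QN ⇒ R = (-1/2, 1)
through Q parallel to JN: direction (-1/2, 1); meets VR at T = (-5/4, 3/2)
T = V + t·(R−V) with t = 3/2

t = 3/2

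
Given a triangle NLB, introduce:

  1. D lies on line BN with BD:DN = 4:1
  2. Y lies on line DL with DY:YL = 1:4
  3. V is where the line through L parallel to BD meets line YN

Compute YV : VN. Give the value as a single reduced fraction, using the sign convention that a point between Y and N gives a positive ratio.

Choose coordinates N = (0, 0), L = (1, 0), B = (0, 1).
1. D lies on line BN with BD:DN = 4:1 ⇒ D = (0, 1/5)
2. Y lies on line DL with DY:YL = 1:4 ⇒ Y = (1/5, 4/25)
3. V is where the line through L parallel to BD meets line YN ⇒ V = (1, 4/5)
V = Y + t·(N−Y) with t = -4, so YV:VN = t:(1−t) = -4:5

YV:VN = -4/5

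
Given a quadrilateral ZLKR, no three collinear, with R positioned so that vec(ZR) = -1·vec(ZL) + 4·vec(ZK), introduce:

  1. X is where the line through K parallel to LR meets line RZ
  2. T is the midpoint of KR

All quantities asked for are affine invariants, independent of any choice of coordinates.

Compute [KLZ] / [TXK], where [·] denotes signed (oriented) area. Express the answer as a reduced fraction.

[KLZ]:[TXK] = -4

Work in coordinates with Z = (0, 0), L = (1, 0), K = (0, 1), R = (-1, 4).
1. X is where the line through K parallel to LR meets line RZ ⇒ X = (-1/2, 2)
2. T is the midpoint of KR ⇒ T = (-1/2, 5/2)
2·[KLZ] = -1, 2·[TXK] = 1/4
[KLZ]:[TXK] = -1:1/4 = -4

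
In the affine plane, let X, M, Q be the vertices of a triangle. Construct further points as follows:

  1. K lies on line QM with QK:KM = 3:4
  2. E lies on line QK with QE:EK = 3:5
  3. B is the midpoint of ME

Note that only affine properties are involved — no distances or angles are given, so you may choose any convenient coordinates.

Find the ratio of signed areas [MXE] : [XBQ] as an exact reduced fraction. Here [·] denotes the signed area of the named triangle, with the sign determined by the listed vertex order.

Choose coordinates X = (0, 0), M = (1, 0), Q = (0, 1).
1. K lies on line QM with QK:KM = 3:4 ⇒ K = (3/7, 4/7)
2. E lies on line QK with QE:EK = 3:5 ⇒ E = (9/56, 47/56)
3. B is the midpoint of ME ⇒ B = (65/112, 47/112)
2·[MXE] = -47/56, 2·[XBQ] = 65/112
[MXE]:[XBQ] = -47/56:65/112 = -94/65

[MXE]:[XBQ] = -94/65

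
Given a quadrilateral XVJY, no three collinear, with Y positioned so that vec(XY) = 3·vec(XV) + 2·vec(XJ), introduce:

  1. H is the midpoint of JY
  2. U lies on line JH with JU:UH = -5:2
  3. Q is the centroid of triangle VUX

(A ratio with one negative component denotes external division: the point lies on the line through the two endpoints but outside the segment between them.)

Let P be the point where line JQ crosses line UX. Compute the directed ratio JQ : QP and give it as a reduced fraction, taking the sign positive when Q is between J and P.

Set X = (0, 0), V = (1, 0), J = (0, 1), Y = (3, 2); any affine frame gives the same invariant.
1. H is the midpoint of JY ⇒ H = (3/2, 3/2)
2. U lies on line JH with JU:UH = -5:2 ⇒ U = (5/2, 11/6)
3. Q is the centroid of triangle VUX ⇒ Q = (7/6, 11/18)
line JQ meets UX at P = (15/16, 11/16)
Q = J + t·(P−J) with t = 56/45, so JQ:QP = 56/45:-11/45

JQ:QP = -56/11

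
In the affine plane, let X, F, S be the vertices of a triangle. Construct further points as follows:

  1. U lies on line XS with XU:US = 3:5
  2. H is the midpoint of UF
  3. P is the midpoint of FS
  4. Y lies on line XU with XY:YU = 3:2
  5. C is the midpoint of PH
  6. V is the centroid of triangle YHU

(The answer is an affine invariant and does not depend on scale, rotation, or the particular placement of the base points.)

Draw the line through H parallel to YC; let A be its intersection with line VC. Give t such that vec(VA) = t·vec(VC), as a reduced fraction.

t = -74

Work in coordinates with X = (0, 0), F = (1, 0), S = (0, 1).
1. U lies on line XS with XU:US = 3:5 ⇒ U = (0, 3/8)
2. H is the midpoint of UF ⇒ H = (1/2, 3/16)
3. P is the midpoint of FS ⇒ P = (1/2, 1/2)
4. Y lies on line XU with XY:YU = 3:2 ⇒ Y = (0, 9/40)
5. C is the midpoint of PH ⇒ C = (1/2, 11/32)
6. V is the centroid of triangle YHU ⇒ V = (1/6, 21/80)
through H parallel to YC: direction (1/2, 19/160); meets VC at A = (-49/2, -23/4)
A = V + t·(C−V) with t = -74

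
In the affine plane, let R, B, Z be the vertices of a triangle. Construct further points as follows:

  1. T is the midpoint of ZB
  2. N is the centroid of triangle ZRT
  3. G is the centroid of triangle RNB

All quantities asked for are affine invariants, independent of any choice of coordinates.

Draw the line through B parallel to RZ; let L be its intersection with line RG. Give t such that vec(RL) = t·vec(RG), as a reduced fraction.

t = 18/7

Assign R = (0, 0), B = (1, 0), Z = (0, 1) — the answer is frame-independent, so this choice is without loss of generality.
1. T is the midpoint of ZB ⇒ T = (1/2, 1/2)
2. N is the centroid of triangle ZRT ⇒ N = (1/6, 1/2)
3. G is the centroid of triangle RNB ⇒ G = (7/18, 1/6)
through B parallel to RZ: direction (0, 1); meets RG at L = (1, 3/7)
L = R + t·(G−R) with t = 18/7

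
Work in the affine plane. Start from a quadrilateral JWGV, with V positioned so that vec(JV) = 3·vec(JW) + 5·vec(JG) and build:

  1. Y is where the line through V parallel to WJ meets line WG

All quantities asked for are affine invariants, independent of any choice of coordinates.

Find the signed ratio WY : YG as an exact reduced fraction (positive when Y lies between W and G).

Set J = (0, 0), W = (1, 0), G = (0, 1), V = (3, 5); any affine frame gives the same invariant.
1. Y is where the line through V parallel to WJ meets line WG ⇒ Y = (-4, 5)
Y = W + t·(G−W) with t = 5, so WY:YG = t:(1−t) = 5:-4

WY:YG = -5/4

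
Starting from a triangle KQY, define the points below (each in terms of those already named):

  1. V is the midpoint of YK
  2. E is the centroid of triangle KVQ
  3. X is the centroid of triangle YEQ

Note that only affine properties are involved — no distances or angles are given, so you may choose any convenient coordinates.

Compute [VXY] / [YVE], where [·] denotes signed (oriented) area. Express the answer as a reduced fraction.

Choose coordinates K = (0, 0), Q = (1, 0), Y = (0, 1).
1. V is the midpoint of YK ⇒ V = (0, 1/2)
2. E is the centroid of triangle KVQ ⇒ E = (1/3, 1/6)
3. X is the centroid of triangle YEQ ⇒ X = (4/9, 7/18)
2·[VXY] = 2/9, 2·[YVE] = 1/6
[VXY]:[YVE] = 2/9:1/6 = 4/3

[VXY]:[YVE] = 4/3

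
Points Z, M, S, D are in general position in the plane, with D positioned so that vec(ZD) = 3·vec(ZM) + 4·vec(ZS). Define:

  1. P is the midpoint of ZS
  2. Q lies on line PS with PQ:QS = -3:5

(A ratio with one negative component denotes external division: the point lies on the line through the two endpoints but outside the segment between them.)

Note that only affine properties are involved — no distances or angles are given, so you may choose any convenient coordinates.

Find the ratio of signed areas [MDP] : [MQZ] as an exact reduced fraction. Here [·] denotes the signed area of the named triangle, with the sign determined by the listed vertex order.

Set Z = (0, 0), M = (1, 0), S = (0, 1), D = (3, 4); any affine frame gives the same invariant.
1. P is the midpoint of ZS ⇒ P = (0, 1/2)
2. Q lies on line PS with PQ:QS = -3:5 ⇒ Q = (0, -1/4)
2·[MDP] = 5, 2·[MQZ] = -1/4
[MDP]:[MQZ] = 5:-1/4 = -20

[MDP]:[MQZ] = -20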